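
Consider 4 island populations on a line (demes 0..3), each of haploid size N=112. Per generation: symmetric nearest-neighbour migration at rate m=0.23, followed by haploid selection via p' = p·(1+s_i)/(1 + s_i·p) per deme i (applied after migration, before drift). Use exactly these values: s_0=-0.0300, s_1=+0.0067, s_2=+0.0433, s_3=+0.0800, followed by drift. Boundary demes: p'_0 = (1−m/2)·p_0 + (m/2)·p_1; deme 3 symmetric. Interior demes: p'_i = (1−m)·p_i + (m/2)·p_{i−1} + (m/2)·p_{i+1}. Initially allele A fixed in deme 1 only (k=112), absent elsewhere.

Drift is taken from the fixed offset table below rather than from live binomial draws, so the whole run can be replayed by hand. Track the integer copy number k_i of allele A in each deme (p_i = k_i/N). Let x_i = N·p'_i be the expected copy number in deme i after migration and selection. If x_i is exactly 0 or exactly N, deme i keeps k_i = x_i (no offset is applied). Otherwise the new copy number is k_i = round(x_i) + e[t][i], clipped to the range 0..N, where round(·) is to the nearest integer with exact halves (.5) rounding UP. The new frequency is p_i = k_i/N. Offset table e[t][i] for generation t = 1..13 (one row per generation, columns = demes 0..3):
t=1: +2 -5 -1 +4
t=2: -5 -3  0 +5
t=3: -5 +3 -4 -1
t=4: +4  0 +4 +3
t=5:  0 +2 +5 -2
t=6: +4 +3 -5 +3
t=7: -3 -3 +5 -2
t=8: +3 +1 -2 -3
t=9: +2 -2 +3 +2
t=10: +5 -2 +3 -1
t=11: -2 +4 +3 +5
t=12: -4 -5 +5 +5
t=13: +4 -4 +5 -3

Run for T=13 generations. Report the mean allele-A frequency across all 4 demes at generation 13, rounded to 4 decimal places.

t=0: k=[0 112 0 0]
t=1: x=[12.5369 86.3722 13.3711 0.0000] k=[15 81 12 0]
t=2: x=[22.0457 65.6565 19.2206 1.4889] k=[17 63 19 6]
t=3: x=[21.7512 52.8363 23.3385 8.0515] k=[17 56 19 7]
t=4: x=[20.9611 47.4425 22.6308 8.9965] k=[25 47 27 12]
t=5: x=[26.9025 42.3457 28.4655 14.6791] k=[27 44 33 13]
t=6: x=[28.3059 40.9533 32.9420 16.3454] k=[32 44 28 19]
t=7: x=[32.6707 40.9533 29.7213 21.3325] k=[30 38 35 19]
t=8: x=[30.2429 36.9000 34.5088 22.1771] k=[33 38 33 19]
t=9: x=[32.8633 37.0153 32.9420 21.9359] k=[35 35 36 24]
t=10: x=[34.2713 35.2762 35.5252 26.9223] k=[39 33 39 26]
t=11: x=[37.5460 34.5393 37.8701 29.1227] k=[36 39 41 34]
t=12: x=[35.6012 39.0547 41.0611 36.6776] k=[32 34 46 42]
t=13: x=[31.5353 35.3113 45.2988 44.5070] k=[36 31 50 42]

0.3549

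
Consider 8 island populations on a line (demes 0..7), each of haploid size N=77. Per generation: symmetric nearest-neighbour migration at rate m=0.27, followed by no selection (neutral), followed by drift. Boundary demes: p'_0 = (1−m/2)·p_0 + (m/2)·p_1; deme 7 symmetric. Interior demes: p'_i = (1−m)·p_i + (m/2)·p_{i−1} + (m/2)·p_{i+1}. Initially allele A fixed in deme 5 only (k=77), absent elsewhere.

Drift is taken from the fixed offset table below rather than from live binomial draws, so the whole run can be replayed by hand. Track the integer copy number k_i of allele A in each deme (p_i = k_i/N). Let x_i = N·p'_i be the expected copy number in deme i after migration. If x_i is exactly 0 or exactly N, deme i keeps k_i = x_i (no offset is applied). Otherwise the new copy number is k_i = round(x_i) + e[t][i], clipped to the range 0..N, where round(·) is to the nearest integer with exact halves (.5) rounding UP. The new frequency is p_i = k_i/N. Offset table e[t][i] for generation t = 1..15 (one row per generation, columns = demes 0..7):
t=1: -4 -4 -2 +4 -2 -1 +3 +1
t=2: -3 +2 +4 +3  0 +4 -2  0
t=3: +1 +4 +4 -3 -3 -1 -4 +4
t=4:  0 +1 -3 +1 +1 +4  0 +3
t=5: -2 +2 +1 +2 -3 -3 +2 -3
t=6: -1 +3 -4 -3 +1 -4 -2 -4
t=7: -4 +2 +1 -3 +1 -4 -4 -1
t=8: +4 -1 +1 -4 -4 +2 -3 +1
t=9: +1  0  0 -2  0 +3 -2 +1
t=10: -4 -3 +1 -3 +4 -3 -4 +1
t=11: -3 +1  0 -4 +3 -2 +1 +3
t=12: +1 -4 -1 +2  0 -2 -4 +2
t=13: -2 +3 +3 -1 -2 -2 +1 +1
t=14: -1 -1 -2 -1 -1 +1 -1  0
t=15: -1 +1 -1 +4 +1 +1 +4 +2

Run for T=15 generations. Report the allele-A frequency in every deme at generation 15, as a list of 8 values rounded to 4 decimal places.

[0.0000, 0.0390, 0.0260, 0.1169, 0.1039, 0.1169, 0.1688, 0.1818]

t=0: k=[0 0 0 0 0 77 0 0]
t=1: x=[0.0000 0.0000 0.0000 0.0000 10.3950 56.2100 10.3950 0.0000] k=[0 0 0 0 8 55 13 0]
t=2: x=[0.0000 0.0000 0.0000 1.0800 13.2650 42.9850 16.9150 1.7550] k=[0 0 0 4 13 47 15 2]
t=3: x=[0.0000 0.0000 0.5400 4.6750 16.3750 38.0900 17.5650 3.7550] k=[0 0 5 2 13 37 14 8]
t=4: x=[0.0000 0.6750 3.9200 3.8900 14.7550 30.6550 16.2950 8.8100] k=[0 2 1 5 16 35 16 12]
t=5: x=[0.2700 1.5950 1.6750 5.9450 17.0800 29.8700 18.0250 12.5400] k=[0 4 3 8 14 27 20 10]
t=6: x=[0.5400 3.3250 3.8100 8.1350 14.9450 24.3000 19.5950 11.3500] k=[0 6 0 5 16 20 18 7]
t=7: x=[0.8100 4.3800 1.4850 5.8100 15.0550 19.1900 16.7850 8.4850] k=[0 6 2 3 16 15 13 7]
t=8: x=[0.8100 4.6500 2.6750 4.6200 14.1100 14.8650 12.4600 7.8100] k=[5 4 4 1 10 17 9 9]
t=9: x=[4.8650 4.1350 3.5950 2.6200 9.7300 14.9750 10.0800 9.0000] k=[6 4 4 1 10 18 8 10]
t=10: x=[5.7300 4.2700 3.5950 2.6200 9.8650 15.5700 9.6200 9.7300] k=[2 1 5 0 14 13 6 11]
t=11: x=[1.8650 1.6750 3.7850 2.5650 11.9750 12.1900 7.6200 10.3250] k=[0 3 4 0 15 10 9 13]
t=12: x=[0.4050 2.7300 3.3250 2.5650 12.3000 10.5400 9.6750 12.4600] k=[1 0 2 5 12 9 6 14]
t=13: x=[0.8650 0.4050 2.1350 5.5400 10.6500 9.0000 7.4850 12.9200] k=[0 3 5 5 9 7 8 14]
t=14: x=[0.4050 2.8650 4.7300 5.5400 8.1900 7.4050 8.6750 13.1900] k=[0 2 3 5 7 8 8 13]
t=15: x=[0.2700 1.8650 3.1350 5.0000 6.8650 7.8650 8.6750 12.3250] k=[0 3 2 9 8 9 13 14]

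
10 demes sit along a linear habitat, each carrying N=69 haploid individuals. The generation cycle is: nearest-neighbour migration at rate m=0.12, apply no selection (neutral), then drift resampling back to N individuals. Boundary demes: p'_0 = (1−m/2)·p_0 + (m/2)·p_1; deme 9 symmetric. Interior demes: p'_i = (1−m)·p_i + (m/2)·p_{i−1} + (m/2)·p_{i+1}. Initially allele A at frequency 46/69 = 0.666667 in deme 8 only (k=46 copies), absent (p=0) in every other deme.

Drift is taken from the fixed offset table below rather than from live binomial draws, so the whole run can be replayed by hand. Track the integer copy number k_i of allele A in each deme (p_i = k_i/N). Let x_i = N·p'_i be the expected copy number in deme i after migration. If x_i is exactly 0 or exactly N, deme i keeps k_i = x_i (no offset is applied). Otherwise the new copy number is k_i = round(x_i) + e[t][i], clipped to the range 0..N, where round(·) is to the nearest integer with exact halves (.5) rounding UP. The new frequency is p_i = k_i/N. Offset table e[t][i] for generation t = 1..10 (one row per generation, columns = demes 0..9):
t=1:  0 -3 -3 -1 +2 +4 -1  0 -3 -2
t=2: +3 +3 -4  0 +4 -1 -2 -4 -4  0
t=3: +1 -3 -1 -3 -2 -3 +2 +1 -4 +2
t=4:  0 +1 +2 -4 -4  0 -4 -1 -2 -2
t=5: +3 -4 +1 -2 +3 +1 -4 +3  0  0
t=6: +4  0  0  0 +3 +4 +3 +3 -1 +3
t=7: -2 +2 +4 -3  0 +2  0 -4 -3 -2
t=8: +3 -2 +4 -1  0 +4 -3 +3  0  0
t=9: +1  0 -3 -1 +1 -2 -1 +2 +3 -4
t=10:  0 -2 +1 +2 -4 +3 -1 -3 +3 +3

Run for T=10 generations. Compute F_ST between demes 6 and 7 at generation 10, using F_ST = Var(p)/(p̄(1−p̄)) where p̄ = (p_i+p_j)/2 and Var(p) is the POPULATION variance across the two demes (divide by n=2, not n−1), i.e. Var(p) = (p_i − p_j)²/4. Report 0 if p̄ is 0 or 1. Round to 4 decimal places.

t=0: k=[0 0 0 0 0 0 0 0 46 0]
t=1: x=[0.0000 0.0000 0.0000 0.0000 0.0000 0.0000 0.0000 2.7600 40.4800 2.7600] k=[0 0 0 0 0 0 0 3 37 1]
t=2: x=[0.0000 0.0000 0.0000 0.0000 0.0000 0.0000 0.1800 4.8600 32.8000 3.1600] k=[0 0 0 0 0 0 0 1 29 3]
t=3: x=[0.0000 0.0000 0.0000 0.0000 0.0000 0.0000 0.0600 2.6200 25.7600 4.5600] k=[0 0 0 0 0 0 2 4 22 7]
t=4: x=[0.0000 0.0000 0.0000 0.0000 0.0000 0.1200 2.0000 4.9600 20.0200 7.9000] k=[0 0 0 0 0 0 0 4 18 6]
t=5: x=[0.0000 0.0000 0.0000 0.0000 0.0000 0.0000 0.2400 4.6000 16.4400 6.7200] k=[0 0 0 0 0 0 0 8 16 7]
t=6: x=[0.0000 0.0000 0.0000 0.0000 0.0000 0.0000 0.4800 8.0000 14.9800 7.5400] k=[0 0 0 0 0 0 3 11 14 11]
t=7: x=[0.0000 0.0000 0.0000 0.0000 0.0000 0.1800 3.3000 10.7000 13.6400 11.1800] k=[0 0 0 0 0 2 3 7 11 9]
t=8: x=[0.0000 0.0000 0.0000 0.0000 0.1200 1.9400 3.1800 7.0000 10.6400 9.1200] k=[0 0 0 0 0 6 0 10 11 9]
t=9: x=[0.0000 0.0000 0.0000 0.0000 0.3600 5.2800 0.9600 9.4600 10.8200 9.1200] k=[0 0 0 0 1 3 0 11 14 5]
t=10: x=[0.0000 0.0000 0.0000 0.0600 1.0600 2.7000 0.8400 10.5200 13.2800 5.5400] k=[0 0 0 2 0 6 0 8 16 9]

0.0615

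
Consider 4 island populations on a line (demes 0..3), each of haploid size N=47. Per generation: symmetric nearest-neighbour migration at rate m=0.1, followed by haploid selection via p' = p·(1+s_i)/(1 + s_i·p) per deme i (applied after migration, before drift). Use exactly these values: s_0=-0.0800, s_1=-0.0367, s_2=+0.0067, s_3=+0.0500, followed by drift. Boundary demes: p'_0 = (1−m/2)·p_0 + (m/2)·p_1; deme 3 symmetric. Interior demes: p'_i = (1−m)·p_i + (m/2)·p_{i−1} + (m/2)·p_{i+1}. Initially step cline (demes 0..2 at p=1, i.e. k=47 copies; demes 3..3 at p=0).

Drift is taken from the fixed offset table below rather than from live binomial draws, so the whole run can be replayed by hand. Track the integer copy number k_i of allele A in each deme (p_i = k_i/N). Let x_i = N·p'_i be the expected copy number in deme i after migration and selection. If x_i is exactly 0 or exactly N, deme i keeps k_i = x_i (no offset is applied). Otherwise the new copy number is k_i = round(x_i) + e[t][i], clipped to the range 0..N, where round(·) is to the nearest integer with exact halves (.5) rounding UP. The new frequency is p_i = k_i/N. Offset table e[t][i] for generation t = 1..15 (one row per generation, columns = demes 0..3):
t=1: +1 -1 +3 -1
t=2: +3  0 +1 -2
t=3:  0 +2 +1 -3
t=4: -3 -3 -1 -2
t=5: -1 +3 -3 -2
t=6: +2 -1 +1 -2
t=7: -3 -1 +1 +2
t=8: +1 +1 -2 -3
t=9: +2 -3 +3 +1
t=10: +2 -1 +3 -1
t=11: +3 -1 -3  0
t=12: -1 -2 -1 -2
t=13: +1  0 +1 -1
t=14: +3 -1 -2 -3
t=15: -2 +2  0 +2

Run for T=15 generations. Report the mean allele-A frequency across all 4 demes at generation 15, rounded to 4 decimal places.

0.6489

t=0: k=[47 47 47 0]
t=1: x=[47.0000 47.0000 44.6649 2.4613] k=[47 47 47 1]
t=2: x=[47.0000 47.0000 44.7146 3.4529] k=[47 47 46 1]
t=3: x=[47.0000 46.9481 43.8199 3.4007] k=[47 47 45 0]
t=4: x=[47.0000 46.8962 42.8752 2.3569] k=[47 44 42 0]
t=5: x=[46.8370 43.9449 40.0397 2.2001] k=[46 47 37 0]
t=6: x=[45.9692 46.4293 35.7074 1.9387] k=[47 45 37 0]
t=7: x=[46.8913 44.6168 35.6077 1.9387] k=[44 44 37 4]
t=8: x=[43.7571 43.5318 35.7572 5.8971] k=[45 45 34 3]
t=9: x=[44.8341 44.3583 33.0656 4.7545] k=[47 41 36 6]
t=10: x=[46.6741 40.8530 34.8104 7.8127] k=[47 40 38 7]
t=11: x=[46.6198 40.0310 36.6042 8.8966] k=[47 39 34 9]
t=12: x=[46.5655 38.9025 33.0656 10.6464] k=[46 37 32 9]
t=13: x=[45.4281 36.9068 31.1702 10.5437] k=[46 37 32 10]
t=14: x=[45.4281 36.9068 31.2201 11.5190] k=[47 36 29 9]
t=15: x=[46.4028 35.8858 28.4251 10.3895] k=[44 38 28 12]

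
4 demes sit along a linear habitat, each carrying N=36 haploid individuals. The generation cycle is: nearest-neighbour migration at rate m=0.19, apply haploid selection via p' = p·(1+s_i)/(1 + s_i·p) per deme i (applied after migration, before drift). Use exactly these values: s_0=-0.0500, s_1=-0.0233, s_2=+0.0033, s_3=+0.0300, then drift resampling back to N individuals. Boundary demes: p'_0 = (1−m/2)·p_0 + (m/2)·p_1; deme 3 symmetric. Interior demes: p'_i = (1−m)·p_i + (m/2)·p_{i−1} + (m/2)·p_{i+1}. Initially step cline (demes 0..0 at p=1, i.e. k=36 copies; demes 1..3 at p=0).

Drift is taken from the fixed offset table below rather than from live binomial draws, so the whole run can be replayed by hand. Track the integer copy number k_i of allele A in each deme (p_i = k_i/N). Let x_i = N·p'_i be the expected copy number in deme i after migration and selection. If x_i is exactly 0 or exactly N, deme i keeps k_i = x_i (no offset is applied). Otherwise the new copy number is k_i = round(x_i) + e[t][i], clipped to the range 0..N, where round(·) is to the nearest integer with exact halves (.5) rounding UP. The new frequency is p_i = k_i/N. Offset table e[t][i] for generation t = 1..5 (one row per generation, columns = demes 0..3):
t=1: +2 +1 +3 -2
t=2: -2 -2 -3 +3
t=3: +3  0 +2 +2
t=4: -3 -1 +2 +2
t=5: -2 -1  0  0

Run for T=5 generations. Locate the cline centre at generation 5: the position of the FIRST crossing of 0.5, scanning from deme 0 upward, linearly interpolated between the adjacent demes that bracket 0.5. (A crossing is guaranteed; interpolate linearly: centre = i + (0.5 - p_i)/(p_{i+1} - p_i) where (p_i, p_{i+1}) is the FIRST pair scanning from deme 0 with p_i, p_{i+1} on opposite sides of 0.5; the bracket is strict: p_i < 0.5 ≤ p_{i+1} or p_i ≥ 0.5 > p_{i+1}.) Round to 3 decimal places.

t=0: k=[36 0 0 0]
t=1: x=[32.4179 3.3477 0.0000 0.0000] k=[34 4 0 0]
t=2: x=[30.9307 6.3458 0.3812 0.0000] k=[29 4 0 0]
t=3: x=[26.2650 5.8781 0.3812 0.0000] k=[29 6 2 0]
t=4: x=[26.4597 7.6618 2.1968 0.1957] k=[23 7 4 2]
t=5: x=[21.0335 8.0862 4.1070 2.2516] k=[19 7 4 2]

0.083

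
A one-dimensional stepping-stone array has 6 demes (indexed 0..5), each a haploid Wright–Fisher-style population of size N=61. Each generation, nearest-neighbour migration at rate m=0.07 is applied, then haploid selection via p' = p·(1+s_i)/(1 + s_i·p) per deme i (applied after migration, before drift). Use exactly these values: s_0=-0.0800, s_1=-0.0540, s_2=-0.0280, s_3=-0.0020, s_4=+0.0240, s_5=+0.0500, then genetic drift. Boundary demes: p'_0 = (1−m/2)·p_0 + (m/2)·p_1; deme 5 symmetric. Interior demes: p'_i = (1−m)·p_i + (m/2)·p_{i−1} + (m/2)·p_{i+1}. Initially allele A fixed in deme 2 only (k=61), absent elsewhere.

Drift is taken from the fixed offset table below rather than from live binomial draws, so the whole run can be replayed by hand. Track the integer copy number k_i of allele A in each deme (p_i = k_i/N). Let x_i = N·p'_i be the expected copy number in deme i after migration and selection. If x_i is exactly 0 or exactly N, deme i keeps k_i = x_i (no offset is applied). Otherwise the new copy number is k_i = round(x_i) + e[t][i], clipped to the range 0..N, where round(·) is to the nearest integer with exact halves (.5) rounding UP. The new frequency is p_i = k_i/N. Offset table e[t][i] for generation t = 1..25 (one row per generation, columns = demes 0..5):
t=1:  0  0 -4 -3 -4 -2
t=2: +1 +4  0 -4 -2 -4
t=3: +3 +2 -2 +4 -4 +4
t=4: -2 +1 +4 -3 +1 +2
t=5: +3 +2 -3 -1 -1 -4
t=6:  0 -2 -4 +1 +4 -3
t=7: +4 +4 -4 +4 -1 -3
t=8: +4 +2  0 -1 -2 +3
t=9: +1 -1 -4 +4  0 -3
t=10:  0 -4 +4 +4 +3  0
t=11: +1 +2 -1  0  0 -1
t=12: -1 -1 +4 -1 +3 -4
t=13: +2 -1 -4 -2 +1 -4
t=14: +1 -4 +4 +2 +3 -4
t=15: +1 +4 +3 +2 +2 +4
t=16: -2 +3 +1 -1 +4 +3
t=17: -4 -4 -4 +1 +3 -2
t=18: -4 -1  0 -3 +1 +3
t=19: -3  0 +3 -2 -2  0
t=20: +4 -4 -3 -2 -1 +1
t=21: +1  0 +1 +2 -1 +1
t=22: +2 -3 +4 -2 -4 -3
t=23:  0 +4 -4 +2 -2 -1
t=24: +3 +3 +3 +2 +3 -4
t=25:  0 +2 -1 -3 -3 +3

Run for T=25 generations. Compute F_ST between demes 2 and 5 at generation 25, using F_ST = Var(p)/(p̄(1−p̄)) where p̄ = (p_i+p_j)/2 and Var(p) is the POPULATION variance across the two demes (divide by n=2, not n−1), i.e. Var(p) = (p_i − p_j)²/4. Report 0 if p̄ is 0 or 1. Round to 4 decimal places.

t=0: k=[0 0 61 0 0 0]
t=1: x=[0.0000 2.0235 56.6158 2.1309 0.0000 0.0000] k=[0 2 53 0 0 0]
t=2: x=[0.0644 3.5260 49.0902 1.8514 0.0000 0.0000] k=[1 8 49 0 0 0]
t=3: x=[1.1473 8.7650 45.5243 1.7117 0.0000 0.0000] k=[4 11 44 6 0 0]
t=4: x=[3.9273 11.3869 41.1365 7.1074 0.2150 0.0000] k=[2 12 45 4 1 0]
t=5: x=[2.1687 12.2524 42.0409 5.3203 1.0952 0.0367] k=[5 14 39 4 0 0]
t=6: x=[4.9241 13.9536 36.4848 5.0757 0.1434 0.0000] k=[5 12 32 6 4 0]
t=7: x=[4.8588 11.9138 29.9570 6.8279 4.0181 0.1470] k=[9 16 26 11 3 0]
t=8: x=[8.6098 15.4557 24.7064 11.2266 3.2471 0.1102] k=[13 17 25 10 1 3]
t=9: x=[12.3008 16.4643 23.7817 10.1930 1.4175 3.0691] k=[13 15 20 14 1 0]
t=10: x=[12.2341 14.4830 19.2390 13.7337 1.4533 0.0367] k=[12 10 23 18 4 0]
t=11: x=[11.1501 10.0503 21.9692 17.6599 4.4468 0.1470] k=[12 12 21 18 4 0]
t=12: x=[11.2165 11.7784 20.1945 17.5899 4.4468 0.1470] k=[10 11 24 17 7 0]
t=13: x=[9.3553 10.9137 22.8924 16.8706 7.2552 0.2572] k=[11 10 19 15 8 0]
t=14: x=[10.2350 9.8816 18.1805 14.8725 8.1307 0.2939] k=[11 6 22 17 11 0]
t=15: x=[10.1024 6.4095 20.8733 16.9405 11.0378 0.4041] k=[11 10 24 19 13 4]
t=16: x=[10.2350 10.0503 22.9272 18.9388 13.1378 4.5148] k=[8 13 24 18 17 8]
t=17: x=[7.6025 12.6445 22.9967 18.1495 17.0094 8.6716] k=[4 9 19 19 20 7]
t=18: x=[3.8621 8.7506 18.2843 19.0088 19.8261 7.7802] k=[0 8 18 16 21 11]
t=19: x=[0.2577 7.6892 17.2268 16.2211 20.7988 11.8077] k=[0 8 20 14 19 12]
t=20: x=[0.2577 7.7563 18.9965 14.3630 18.8878 12.7295] k=[4 4 16 12 18 14]
t=21: x=[3.6994 4.1977 15.1148 12.3303 17.9490 14.6769] k=[5 4 16 14 17 16]
t=22: x=[4.5977 4.2311 15.1838 14.1532 17.1509 16.6183] k=[7 1 19 12 13 14]
t=23: x=[6.3029 1.7435 17.7653 12.2604 13.2443 14.4973] k=[6 6 14 14 11 13]
t=24: x=[5.5638 5.9741 13.4204 13.8735 11.3931 13.4341] k=[9 9 16 16 14 9]
t=25: x=[8.3789 8.8179 15.4254 15.9064 14.1511 9.5618] k=[8 11 14 13 11 13]

0.0004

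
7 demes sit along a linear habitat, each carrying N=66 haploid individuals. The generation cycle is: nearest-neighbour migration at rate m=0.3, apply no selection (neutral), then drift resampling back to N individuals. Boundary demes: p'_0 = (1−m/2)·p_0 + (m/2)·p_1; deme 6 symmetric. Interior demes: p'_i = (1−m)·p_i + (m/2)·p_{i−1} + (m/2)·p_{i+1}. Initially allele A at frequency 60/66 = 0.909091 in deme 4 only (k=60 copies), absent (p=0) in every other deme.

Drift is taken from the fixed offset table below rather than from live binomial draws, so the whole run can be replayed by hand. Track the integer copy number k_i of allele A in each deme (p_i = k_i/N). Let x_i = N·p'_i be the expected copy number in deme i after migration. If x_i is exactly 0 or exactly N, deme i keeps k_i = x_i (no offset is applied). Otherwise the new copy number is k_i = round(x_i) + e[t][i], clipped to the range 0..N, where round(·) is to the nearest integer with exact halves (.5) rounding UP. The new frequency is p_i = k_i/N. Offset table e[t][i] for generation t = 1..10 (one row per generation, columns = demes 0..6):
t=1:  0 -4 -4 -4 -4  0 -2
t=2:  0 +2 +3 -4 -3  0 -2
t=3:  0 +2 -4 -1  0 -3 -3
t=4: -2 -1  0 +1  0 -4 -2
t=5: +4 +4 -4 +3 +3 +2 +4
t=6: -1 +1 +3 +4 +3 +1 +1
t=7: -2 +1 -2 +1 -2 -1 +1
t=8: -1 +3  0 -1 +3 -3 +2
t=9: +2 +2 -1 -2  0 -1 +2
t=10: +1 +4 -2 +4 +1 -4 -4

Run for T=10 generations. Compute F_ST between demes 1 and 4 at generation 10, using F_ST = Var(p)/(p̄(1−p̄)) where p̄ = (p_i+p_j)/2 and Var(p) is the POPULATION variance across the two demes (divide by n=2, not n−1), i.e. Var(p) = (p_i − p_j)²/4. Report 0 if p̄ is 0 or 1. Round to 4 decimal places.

0.0015

t=0: k=[0 0 0 0 60 0 0]
t=1: x=[0.0000 0.0000 0.0000 9.0000 42.0000 9.0000 0.0000] k=[0 0 0 5 38 9 0]
t=2: x=[0.0000 0.0000 0.7500 9.2000 28.7000 12.0000 1.3500] k=[0 0 4 5 26 12 0]
t=3: x=[0.0000 0.6000 3.5500 8.0000 20.7500 12.3000 1.8000] k=[0 3 0 7 21 9 0]
t=4: x=[0.4500 2.1000 1.5000 8.0500 17.1000 9.4500 1.3500] k=[0 1 2 9 17 5 0]
t=5: x=[0.1500 1.0000 2.9000 9.1500 14.0000 6.0500 0.7500] k=[4 5 0 12 17 8 5]
t=6: x=[4.1500 4.1000 2.5500 10.9500 14.9000 8.9000 5.4500] k=[3 5 6 15 18 10 6]
t=7: x=[3.3000 4.8500 7.2000 14.1000 16.3500 10.6000 6.6000] k=[1 6 5 15 14 10 8]
t=8: x=[1.7500 5.1000 6.6500 13.3500 13.5500 10.3000 8.3000] k=[1 8 7 12 17 7 10]
t=9: x=[2.0500 6.8000 7.9000 12.0000 14.7500 8.9500 9.5500] k=[4 9 7 10 15 8 12]
t=10: x=[4.7500 7.9500 7.7500 10.3000 13.2000 9.6500 11.4000] k=[6 12 6 14 14 6 7]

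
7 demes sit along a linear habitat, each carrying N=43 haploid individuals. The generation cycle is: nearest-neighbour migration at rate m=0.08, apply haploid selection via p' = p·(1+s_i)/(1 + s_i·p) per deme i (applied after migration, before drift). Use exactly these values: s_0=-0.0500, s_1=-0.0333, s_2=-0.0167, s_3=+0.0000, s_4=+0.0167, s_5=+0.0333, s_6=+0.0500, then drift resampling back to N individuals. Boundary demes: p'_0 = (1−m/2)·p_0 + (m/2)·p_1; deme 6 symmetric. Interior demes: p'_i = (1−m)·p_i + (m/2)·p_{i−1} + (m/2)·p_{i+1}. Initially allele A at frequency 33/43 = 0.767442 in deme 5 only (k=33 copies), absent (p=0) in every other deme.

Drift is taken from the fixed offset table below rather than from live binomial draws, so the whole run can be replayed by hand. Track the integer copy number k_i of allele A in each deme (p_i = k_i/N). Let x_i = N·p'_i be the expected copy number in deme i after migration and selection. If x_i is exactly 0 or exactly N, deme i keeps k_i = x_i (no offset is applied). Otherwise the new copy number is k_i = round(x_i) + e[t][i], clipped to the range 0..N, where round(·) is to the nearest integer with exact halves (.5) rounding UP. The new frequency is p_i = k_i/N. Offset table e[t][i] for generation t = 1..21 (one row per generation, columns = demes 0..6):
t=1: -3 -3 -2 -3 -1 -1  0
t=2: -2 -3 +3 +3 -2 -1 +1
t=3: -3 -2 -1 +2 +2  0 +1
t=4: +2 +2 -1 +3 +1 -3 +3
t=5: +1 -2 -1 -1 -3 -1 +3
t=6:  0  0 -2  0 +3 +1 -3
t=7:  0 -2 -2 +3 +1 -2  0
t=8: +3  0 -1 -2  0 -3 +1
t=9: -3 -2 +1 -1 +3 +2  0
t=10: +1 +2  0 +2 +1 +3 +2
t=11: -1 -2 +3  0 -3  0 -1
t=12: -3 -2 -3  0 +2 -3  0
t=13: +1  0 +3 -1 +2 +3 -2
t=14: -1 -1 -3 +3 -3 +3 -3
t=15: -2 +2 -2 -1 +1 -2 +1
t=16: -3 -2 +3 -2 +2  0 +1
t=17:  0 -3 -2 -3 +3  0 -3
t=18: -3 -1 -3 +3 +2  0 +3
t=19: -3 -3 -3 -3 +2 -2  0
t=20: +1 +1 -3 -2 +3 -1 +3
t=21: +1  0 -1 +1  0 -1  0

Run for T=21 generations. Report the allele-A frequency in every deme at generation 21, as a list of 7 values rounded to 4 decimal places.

t=0: k=[0 0 0 0 0 33 0]
t=1: x=[0.0000 0.0000 0.0000 0.0000 1.3414 30.6504 1.3839] k=[0 0 0 0 0 30 1]
t=2: x=[0.0000 0.0000 0.0000 0.0000 1.2195 27.9619 2.2623] k=[0 0 0 0 0 27 3]
t=3: x=[0.0000 0.0000 0.0000 0.0000 1.0976 25.3021 4.1389] k=[0 0 0 0 3 25 5]
t=4: x=[0.0000 0.0000 0.0000 0.1200 3.8172 23.6691 6.0492] k=[0 0 0 3 5 21 9]
t=5: x=[0.0000 0.0000 0.1180 2.9600 5.6407 20.2305 9.8455] k=[0 0 0 2 3 19 13]
t=6: x=[0.0000 0.0000 0.0787 1.9600 3.6550 18.4643 13.6912] k=[0 0 0 2 7 19 11]
t=7: x=[0.0000 0.0000 0.0787 2.1200 7.3807 18.5447 11.7316] k=[0 0 0 5 8 17 12]
t=8: x=[0.0000 0.0000 0.1967 4.9200 8.3509 16.7739 12.6308] k=[0 0 0 3 8 14 14]
t=9: x=[0.0000 0.0000 0.1180 3.0800 8.1488 14.0683 14.4645] k=[0 0 1 2 11 16 14]
t=10: x=[0.0000 0.0387 0.9837 2.3200 10.9748 16.0481 14.5459] k=[0 2 1 4 12 19 17]
t=11: x=[0.0760 1.8200 1.1411 4.2000 12.1035 18.9866 17.5848] k=[0 0 4 4 9 19 17]
t=12: x=[0.0000 0.1547 3.7815 4.2000 9.3203 18.8661 17.5848] k=[0 0 1 4 11 16 18]
t=13: x=[0.0000 0.0387 1.0624 4.1600 11.0555 16.2095 18.4319] k=[0 0 4 3 13 19 16]
t=14: x=[0.0000 0.1547 3.7421 3.4400 12.9897 18.9866 16.6146] k=[0 0 1 6 10 22 14]
t=15: x=[0.0000 0.0387 1.1411 5.9600 10.4505 21.5521 14.7897] k=[0 2 0 5 11 20 16]
t=16: x=[0.0760 1.7813 0.2754 5.0400 11.2571 19.8295 16.6550] k=[0 0 3 3 13 20 18]
t=17: x=[0.0000 0.1160 2.8351 3.4000 13.0299 19.9900 18.5931] k=[0 0 1 0 16 20 16]
t=18: x=[0.0000 0.0387 0.9050 0.6800 15.6846 20.0301 16.6550] k=[0 0 0 4 18 20 20]
t=19: x=[0.0000 0.0000 0.1573 4.4000 17.6922 20.2706 20.5227] k=[0 0 0 1 20 18 21]
t=20: x=[0.0000 0.0000 0.0393 1.7200 19.3361 18.5447 21.4043] k=[0 0 0 0 22 18 24]
t=21: x=[0.0000 0.0000 0.0000 0.8800 21.1380 18.7456 24.2773] k=[0 0 0 2 21 18 24]

[0.0000, 0.0000, 0.0000, 0.0465, 0.4884, 0.4186, 0.5581]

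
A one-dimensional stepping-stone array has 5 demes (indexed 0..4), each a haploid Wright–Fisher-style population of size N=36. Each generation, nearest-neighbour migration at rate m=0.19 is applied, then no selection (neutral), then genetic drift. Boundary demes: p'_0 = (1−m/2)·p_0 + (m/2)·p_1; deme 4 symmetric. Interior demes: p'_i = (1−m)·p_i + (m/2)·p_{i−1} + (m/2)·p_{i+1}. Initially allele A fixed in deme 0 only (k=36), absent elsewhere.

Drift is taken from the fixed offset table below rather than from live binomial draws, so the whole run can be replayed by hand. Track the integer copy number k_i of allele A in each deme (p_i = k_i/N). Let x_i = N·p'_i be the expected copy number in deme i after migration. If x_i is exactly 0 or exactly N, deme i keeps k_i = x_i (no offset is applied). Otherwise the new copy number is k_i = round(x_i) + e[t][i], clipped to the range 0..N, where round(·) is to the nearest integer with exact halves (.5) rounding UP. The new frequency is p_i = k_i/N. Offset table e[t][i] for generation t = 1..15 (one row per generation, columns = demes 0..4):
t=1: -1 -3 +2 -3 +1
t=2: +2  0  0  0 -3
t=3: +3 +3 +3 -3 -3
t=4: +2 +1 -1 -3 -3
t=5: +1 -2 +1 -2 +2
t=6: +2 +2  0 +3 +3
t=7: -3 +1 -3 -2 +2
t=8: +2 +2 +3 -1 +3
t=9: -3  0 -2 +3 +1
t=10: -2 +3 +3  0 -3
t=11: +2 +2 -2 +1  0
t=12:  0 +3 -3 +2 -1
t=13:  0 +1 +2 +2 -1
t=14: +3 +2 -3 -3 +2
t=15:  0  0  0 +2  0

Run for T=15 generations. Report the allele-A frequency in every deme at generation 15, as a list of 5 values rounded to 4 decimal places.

t=0: k=[36 0 0 0 0]
t=1: x=[32.5800 3.4200 0.0000 0.0000 0.0000] k=[32 0 0 0 0]
t=2: x=[28.9600 3.0400 0.0000 0.0000 0.0000] k=[31 3 0 0 0]
t=3: x=[28.3400 5.3750 0.2850 0.0000 0.0000] k=[31 8 3 0 0]
t=4: x=[28.8150 9.7100 3.1900 0.2850 0.0000] k=[31 11 2 0 0]
t=5: x=[29.1000 12.0450 2.6650 0.1900 0.0000] k=[30 10 4 0 0]
t=6: x=[28.1000 11.3300 4.1900 0.3800 0.0000] k=[30 13 4 3 0]
t=7: x=[28.3850 13.7600 4.7600 2.8100 0.2850] k=[25 15 2 1 2]
t=8: x=[24.0500 14.7150 3.1400 1.1900 1.9050] k=[26 17 6 0 5]
t=9: x=[25.1450 16.8100 6.4750 1.0450 4.5250] k=[22 17 4 4 6]
t=10: x=[21.5250 16.2400 5.2350 4.1900 5.8100] k=[20 19 8 4 3]
t=11: x=[19.9050 18.0500 8.6650 4.2850 3.0950] k=[22 20 7 5 3]
t=12: x=[21.8100 18.9550 8.0450 5.0000 3.1900] k=[22 22 5 7 2]
t=13: x=[22.0000 20.3850 6.8050 6.3350 2.4750] k=[22 21 9 8 1]
t=14: x=[21.9050 19.9550 10.0450 7.4300 1.6650] k=[25 22 7 4 4]
t=15: x=[24.7150 20.8600 8.1400 4.2850 4.0000] k=[25 21 8 6 4]

[0.6944, 0.5833, 0.2222, 0.1667, 0.1111]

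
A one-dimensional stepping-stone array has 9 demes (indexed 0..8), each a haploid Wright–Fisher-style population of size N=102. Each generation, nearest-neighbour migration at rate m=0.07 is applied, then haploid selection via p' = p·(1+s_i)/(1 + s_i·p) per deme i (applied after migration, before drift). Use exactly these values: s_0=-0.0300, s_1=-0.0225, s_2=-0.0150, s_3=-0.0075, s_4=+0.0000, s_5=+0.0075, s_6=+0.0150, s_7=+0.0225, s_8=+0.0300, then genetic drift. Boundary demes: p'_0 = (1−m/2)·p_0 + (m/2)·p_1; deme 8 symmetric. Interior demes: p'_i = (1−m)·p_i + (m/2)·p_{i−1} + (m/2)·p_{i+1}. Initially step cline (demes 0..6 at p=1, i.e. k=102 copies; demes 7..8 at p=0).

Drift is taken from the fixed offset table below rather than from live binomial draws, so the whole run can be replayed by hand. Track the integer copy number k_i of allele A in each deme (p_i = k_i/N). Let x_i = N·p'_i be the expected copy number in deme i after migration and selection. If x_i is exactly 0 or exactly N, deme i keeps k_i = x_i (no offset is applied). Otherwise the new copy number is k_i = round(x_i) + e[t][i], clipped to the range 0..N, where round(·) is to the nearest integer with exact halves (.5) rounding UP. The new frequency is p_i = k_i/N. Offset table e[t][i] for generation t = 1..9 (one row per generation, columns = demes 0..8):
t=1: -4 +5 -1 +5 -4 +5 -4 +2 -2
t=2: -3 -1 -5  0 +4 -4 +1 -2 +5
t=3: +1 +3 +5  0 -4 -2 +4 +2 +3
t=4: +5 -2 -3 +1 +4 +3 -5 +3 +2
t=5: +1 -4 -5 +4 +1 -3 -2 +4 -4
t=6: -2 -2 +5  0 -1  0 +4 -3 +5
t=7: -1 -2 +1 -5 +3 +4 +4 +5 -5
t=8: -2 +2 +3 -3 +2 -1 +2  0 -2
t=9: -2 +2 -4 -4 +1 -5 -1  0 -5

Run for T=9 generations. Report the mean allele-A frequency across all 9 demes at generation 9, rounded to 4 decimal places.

t=0: k=[102 102 102 102 102 102 102 0 0]
t=1: x=[102.0000 102.0000 102.0000 102.0000 102.0000 102.0000 98.4809 3.6475 0.0000] k=[102 102 102 102 102 102 94 6 0]
t=2: x=[102.0000 102.0000 102.0000 102.0000 102.0000 101.7221 91.3429 9.0519 0.2163] k=[102 102 102 102 102 98 92 7 5]
t=3: x=[102.0000 102.0000 102.0000 102.0000 101.8600 97.9591 89.4003 10.1058 5.2143] k=[102 102 102 102 98 96 93 12 8]
t=4: x=[102.0000 102.0000 102.0000 101.8589 98.0700 96.0073 90.4237 14.9771 8.3642] k=[102 102 102 102 102 99 85 18 10]
t=5: x=[102.0000 102.0000 102.0000 102.0000 101.8950 98.6394 83.3728 20.4261 10.5565] k=[102 102 102 102 102 96 81 24 7]
t=6: x=[102.0000 102.0000 102.0000 102.0000 101.7900 95.7291 79.7898 25.8268 7.8054] k=[102 102 102 102 101 96 84 23 13]
t=7: x=[102.0000 102.0000 102.0000 101.9647 100.8600 95.7987 82.5207 25.2049 13.6967] k=[102 102 102 97 102 100 87 30 9]
t=8: x=[102.0000 102.0000 101.8223 97.3165 101.7550 99.6323 85.6653 31.7445 9.9984] k=[102 102 102 94 102 99 88 32 8]
t=9: x=[102.0000 102.0000 101.7157 94.5079 101.6150 98.7436 86.6205 33.6196 9.0816] k=[102 102 98 91 102 94 86 34 4]

0.7767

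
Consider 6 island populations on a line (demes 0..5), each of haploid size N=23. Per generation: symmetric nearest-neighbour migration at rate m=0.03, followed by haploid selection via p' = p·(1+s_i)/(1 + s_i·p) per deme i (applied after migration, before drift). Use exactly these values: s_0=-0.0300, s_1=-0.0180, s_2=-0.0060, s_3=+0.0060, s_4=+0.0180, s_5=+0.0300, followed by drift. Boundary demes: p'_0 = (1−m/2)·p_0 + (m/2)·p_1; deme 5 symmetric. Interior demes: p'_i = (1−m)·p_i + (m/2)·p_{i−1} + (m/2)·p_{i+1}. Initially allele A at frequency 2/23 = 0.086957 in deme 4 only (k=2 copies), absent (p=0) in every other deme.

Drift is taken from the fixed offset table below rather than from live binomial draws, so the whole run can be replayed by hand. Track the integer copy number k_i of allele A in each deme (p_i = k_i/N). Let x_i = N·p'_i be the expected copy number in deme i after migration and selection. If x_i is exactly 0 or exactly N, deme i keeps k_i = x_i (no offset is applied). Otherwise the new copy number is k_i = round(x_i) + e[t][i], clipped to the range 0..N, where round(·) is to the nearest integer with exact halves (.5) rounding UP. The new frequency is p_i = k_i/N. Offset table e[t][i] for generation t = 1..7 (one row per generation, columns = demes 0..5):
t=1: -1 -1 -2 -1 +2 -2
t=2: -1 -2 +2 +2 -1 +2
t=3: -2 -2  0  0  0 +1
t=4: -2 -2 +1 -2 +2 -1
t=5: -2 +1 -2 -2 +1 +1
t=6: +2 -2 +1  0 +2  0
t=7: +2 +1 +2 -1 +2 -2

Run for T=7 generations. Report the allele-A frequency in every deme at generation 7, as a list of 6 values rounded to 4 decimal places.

t=0: k=[0 0 0 0 2 0]
t=1: x=[0.0000 0.0000 0.0000 0.0302 1.9719 0.0309] k=[0 0 0 0 4 0]
t=2: x=[0.0000 0.0000 0.0000 0.0604 3.9379 0.0618] k=[0 0 0 2 3 2]
t=3: x=[0.0000 0.0000 0.0298 1.9959 3.0164 2.0700] k=[0 0 0 2 3 3]
t=4: x=[0.0000 0.0000 0.0298 1.9959 3.0316 3.0780] k=[0 0 1 0 5 2]
t=5: x=[0.0000 0.0147 0.9644 0.0905 4.9489 2.1007] k=[0 1 0 0 6 3]
t=6: x=[0.0146 0.9533 0.0149 0.0905 5.9433 3.1239] k=[2 0 1 0 8 3]
t=7: x=[1.9158 0.0442 0.9644 0.1358 7.8973 3.1546] k=[4 1 3 0 10 1]

[0.1739, 0.0435, 0.1304, 0.0000, 0.4348, 0.0435]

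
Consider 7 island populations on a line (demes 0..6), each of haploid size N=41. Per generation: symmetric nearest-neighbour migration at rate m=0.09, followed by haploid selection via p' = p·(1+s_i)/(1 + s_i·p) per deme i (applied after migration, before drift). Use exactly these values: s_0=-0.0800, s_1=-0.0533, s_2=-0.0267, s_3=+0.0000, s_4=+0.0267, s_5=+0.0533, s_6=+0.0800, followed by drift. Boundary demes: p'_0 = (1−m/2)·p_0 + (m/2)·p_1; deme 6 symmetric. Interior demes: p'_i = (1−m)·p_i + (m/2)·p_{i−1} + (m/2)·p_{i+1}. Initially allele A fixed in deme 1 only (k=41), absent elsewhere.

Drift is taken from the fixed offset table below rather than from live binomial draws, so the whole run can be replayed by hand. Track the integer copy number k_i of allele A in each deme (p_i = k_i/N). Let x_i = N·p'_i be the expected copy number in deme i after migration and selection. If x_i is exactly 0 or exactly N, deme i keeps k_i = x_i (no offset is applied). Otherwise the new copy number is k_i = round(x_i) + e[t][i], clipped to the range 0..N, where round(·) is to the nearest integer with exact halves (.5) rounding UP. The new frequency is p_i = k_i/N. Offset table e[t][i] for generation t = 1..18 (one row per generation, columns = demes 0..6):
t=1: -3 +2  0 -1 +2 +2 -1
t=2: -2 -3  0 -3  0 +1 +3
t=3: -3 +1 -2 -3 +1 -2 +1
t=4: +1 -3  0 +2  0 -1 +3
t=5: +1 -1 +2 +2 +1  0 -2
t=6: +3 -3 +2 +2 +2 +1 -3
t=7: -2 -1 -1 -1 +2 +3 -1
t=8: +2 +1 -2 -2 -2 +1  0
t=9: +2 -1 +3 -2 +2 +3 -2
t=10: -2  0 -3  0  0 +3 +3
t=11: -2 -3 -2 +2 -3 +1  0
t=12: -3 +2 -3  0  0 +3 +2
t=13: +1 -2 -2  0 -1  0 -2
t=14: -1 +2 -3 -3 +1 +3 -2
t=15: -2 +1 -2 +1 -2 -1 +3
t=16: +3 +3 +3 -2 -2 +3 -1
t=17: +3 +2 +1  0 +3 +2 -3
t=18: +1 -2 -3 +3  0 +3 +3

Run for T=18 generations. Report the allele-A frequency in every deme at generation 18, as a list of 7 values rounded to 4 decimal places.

[0.1707, 0.1463, 0.0244, 0.0732, 0.1707, 0.5366, 0.2683]

t=0: k=[0 41 0 0 0 0 0]
t=1: x=[1.7035 37.1219 1.7979 0.0000 0.0000 0.0000 0.0000] k=[0 39 2 0 0 0 0]
t=2: x=[1.6201 35.3171 3.4877 0.0900 0.0000 0.0000 0.0000] k=[0 32 3 0 0 0 0]
t=3: x=[1.3285 28.7907 4.0697 0.1350 0.0000 0.0000 0.0000] k=[0 30 2 0 0 0 0]
t=4: x=[1.2453 26.8875 3.0917 0.0900 0.0000 0.0000 0.0000] k=[2 24 3 2 0 0 0]
t=5: x=[2.7669 21.5058 3.8055 1.9550 0.0924 0.0000 0.0000] k=[4 21 6 4 1 0 0]
t=6: x=[4.4249 19.0006 6.4368 3.9550 1.1183 0.0474 0.0000] k=[7 16 8 6 3 1 0]
t=7: x=[6.9125 14.7144 8.0928 5.9550 3.1201 1.0992 0.0486] k=[5 14 7 5 5 4 0]
t=8: x=[5.0256 12.7930 7.0653 5.0900 5.0709 4.0507 0.1943] k=[7 14 5 3 3 5 0]
t=9: x=[6.8272 12.7930 5.1911 3.0900 3.1661 4.9048 0.2429] k=[9 12 8 1 5 8 0]
t=10: x=[8.5567 11.2328 7.6944 1.4950 5.0709 7.8286 0.3885] k=[7 11 5 1 5 11 3]
t=11: x=[6.6995 10.1266 4.9706 1.3600 5.2086 10.7774 3.6052] k=[5 7 3 3 2 12 4]
t=12: x=[4.7298 6.4275 3.1015 2.9550 2.5575 11.6174 4.6691] k=[2 8 0 3 3 15 7]
t=13: x=[2.0977 7.0447 0.4819 2.8650 3.6262 14.5842 7.8363] k=[3 5 0 3 3 15 6]
t=14: x=[2.8600 4.4625 0.3505 2.8650 3.6262 14.5385 6.8320] k=[2 6 0 0 5 18 5]
t=15: x=[2.0142 5.2924 0.2628 0.2250 5.4840 17.3475 5.9668] k=[0 6 0 1 3 16 9]
t=16: x=[0.2485 5.2059 0.3067 1.0450 3.5802 15.5986 9.8806] k=[3 8 3 0 2 19 9]
t=17: x=[2.9858 7.2184 3.0136 0.2250 2.7416 18.3096 10.0212] k=[6 9 4 0 6 20 7]
t=18: x=[5.7126 8.2724 3.9474 0.4500 6.5029 19.3146 8.0723] k=[7 6 1 3 7 22 11]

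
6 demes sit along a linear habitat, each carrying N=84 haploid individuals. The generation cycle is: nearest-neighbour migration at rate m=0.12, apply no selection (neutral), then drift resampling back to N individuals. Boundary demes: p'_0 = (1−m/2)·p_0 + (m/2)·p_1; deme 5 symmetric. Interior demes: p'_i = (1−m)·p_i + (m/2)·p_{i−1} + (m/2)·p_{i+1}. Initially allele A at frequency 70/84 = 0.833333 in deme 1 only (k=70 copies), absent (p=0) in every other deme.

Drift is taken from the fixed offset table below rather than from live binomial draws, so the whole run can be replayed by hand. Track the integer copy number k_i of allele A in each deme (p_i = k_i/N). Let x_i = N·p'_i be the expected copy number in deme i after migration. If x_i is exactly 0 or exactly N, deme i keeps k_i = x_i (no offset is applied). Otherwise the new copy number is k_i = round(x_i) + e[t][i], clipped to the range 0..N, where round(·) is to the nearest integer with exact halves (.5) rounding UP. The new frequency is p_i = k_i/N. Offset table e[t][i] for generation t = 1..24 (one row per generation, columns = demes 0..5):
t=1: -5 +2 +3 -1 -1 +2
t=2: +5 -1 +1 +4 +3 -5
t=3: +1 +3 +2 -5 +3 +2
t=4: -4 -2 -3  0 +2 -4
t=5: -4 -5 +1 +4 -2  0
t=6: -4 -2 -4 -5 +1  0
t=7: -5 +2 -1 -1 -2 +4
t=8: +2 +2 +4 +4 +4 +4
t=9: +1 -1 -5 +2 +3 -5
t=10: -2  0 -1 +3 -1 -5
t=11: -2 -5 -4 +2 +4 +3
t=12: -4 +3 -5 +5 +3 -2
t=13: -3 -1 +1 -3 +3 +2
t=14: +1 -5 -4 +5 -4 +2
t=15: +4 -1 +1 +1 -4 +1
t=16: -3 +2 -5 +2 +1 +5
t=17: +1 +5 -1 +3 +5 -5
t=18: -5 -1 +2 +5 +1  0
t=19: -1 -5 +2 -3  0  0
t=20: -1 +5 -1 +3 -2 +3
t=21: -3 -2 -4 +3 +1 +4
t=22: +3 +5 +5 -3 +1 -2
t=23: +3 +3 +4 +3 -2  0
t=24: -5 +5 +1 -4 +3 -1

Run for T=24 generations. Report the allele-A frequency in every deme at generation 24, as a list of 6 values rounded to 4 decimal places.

[0.0357, 0.2381, 0.2024, 0.1905, 0.2143, 0.1429]

t=0: k=[0 70 0 0 0 0]
t=1: x=[4.2000 61.6000 4.2000 0.0000 0.0000 0.0000] k=[0 64 7 0 0 0]
t=2: x=[3.8400 56.7400 10.0000 0.4200 0.0000 0.0000] k=[9 56 11 4 0 0]
t=3: x=[11.8200 50.4800 13.2800 4.1800 0.2400 0.0000] k=[13 53 15 0 3 0]
t=4: x=[15.4000 48.3200 16.3800 1.0800 2.6400 0.1800] k=[11 46 13 1 5 0]
t=5: x=[13.1000 41.9200 14.2600 1.9600 4.4600 0.3000] k=[9 37 15 6 2 0]
t=6: x=[10.6800 34.0000 15.7800 6.3000 2.1200 0.1200] k=[7 32 12 1 3 0]
t=7: x=[8.5000 29.3000 12.5400 1.7800 2.7000 0.1800] k=[4 31 12 1 1 4]
t=8: x=[5.6200 28.2400 12.4800 1.6600 1.1800 3.8200] k=[8 30 16 6 5 8]
t=9: x=[9.3200 27.8400 16.2400 6.5400 5.2400 7.8200] k=[10 27 11 9 8 3]
t=10: x=[11.0200 25.0200 11.8400 9.0600 7.7600 3.3000] k=[9 25 11 12 7 0]
t=11: x=[9.9600 23.2000 11.9000 11.6400 6.8800 0.4200] k=[8 18 8 14 11 3]
t=12: x=[8.6000 16.8000 8.9600 13.4600 10.7000 3.4800] k=[5 20 4 18 14 1]
t=13: x=[5.9000 18.1400 5.8000 16.9200 13.4600 1.7800] k=[3 17 7 14 16 4]
t=14: x=[3.8400 15.5600 8.0200 13.7000 15.1600 4.7200] k=[5 11 4 19 11 7]
t=15: x=[5.3600 10.2200 5.3200 17.6200 11.2400 7.2400] k=[9 9 6 19 7 8]
t=16: x=[9.0000 8.8200 6.9600 17.5000 7.7800 7.9400] k=[6 11 2 20 9 13]
t=17: x=[6.3000 10.1600 3.6200 18.2600 9.9000 12.7600] k=[7 15 3 21 15 8]
t=18: x=[7.4800 13.8000 4.8000 19.5600 14.9400 8.4200] k=[2 13 7 25 16 8]
t=19: x=[2.6600 11.9800 8.4400 23.3800 16.0600 8.4800] k=[2 7 10 20 16 8]
t=20: x=[2.3000 6.8800 10.4200 19.1600 15.7600 8.4800] k=[1 12 9 22 14 11]
t=21: x=[1.6600 11.1600 9.9600 20.7400 14.3000 11.1800] k=[0 9 6 24 15 15]
t=22: x=[0.5400 8.2800 7.2600 22.3800 15.5400 15.0000] k=[4 13 12 19 17 13]
t=23: x=[4.5400 12.4000 12.4800 18.4600 16.8800 13.2400] k=[8 15 16 21 15 13]
t=24: x=[8.4200 14.6400 16.2400 20.3400 15.2400 13.1200] k=[3 20 17 16 18 12]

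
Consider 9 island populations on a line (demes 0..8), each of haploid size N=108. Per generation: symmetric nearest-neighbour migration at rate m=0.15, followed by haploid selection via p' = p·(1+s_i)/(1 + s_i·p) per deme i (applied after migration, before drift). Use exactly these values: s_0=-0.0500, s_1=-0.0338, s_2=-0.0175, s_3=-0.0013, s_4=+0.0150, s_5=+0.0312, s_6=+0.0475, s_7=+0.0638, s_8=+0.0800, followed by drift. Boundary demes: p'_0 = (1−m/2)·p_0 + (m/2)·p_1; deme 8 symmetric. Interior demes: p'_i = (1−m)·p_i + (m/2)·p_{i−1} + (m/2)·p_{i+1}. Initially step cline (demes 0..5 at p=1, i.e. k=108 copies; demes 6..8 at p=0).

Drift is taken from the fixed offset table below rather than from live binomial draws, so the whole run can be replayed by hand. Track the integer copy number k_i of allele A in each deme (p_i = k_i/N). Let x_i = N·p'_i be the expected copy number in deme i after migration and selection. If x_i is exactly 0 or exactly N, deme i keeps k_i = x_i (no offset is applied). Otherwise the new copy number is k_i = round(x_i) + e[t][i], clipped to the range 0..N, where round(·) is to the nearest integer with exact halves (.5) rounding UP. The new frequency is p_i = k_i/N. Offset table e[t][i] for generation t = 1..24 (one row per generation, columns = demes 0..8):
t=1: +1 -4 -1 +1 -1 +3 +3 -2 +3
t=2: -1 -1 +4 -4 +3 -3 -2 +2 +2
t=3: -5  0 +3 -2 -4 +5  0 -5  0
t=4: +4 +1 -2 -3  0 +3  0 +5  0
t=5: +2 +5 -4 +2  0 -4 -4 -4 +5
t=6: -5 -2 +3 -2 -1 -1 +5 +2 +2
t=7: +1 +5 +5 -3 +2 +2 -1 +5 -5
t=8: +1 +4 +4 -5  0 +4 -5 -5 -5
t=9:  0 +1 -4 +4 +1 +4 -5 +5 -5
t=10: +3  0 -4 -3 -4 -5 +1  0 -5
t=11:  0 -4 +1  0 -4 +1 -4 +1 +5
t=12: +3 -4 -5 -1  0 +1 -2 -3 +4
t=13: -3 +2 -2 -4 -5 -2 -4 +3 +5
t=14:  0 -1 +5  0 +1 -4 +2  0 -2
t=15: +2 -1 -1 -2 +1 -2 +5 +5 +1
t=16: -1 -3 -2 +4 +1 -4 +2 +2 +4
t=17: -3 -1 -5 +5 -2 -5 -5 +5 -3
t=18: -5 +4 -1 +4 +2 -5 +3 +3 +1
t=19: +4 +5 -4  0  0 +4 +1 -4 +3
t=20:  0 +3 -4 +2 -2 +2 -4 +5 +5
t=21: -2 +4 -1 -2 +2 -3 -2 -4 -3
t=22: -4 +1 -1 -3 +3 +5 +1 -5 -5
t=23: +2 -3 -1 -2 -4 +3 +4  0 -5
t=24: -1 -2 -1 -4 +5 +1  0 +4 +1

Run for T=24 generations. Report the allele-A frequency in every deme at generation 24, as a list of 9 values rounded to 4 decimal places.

[0.8519, 0.8704, 0.7963, 0.7778, 0.8241, 0.7315, 0.5926, 0.5185, 0.4074]

t=0: k=[108 108 108 108 108 108 0 0 0]
t=1: x=[108.0000 108.0000 108.0000 108.0000 108.0000 100.1272 8.4546 0.0000 0.0000] k=[108 108 108 108 108 103 11 0 0]
t=2: x=[108.0000 108.0000 108.0000 108.0000 107.6305 96.7875 17.7527 0.8772 0.0000] k=[108 108 108 108 108 94 16 3 0]
t=3: x=[108.0000 108.0000 108.0000 108.0000 106.9654 89.6723 21.6676 3.9804 0.2430] k=[108 108 108 108 103 95 22 0 0]
t=4: x=[108.0000 108.0000 108.0000 107.6245 102.8485 90.5786 26.7479 1.7536 0.0000] k=[108 108 108 105 103 94 27 7 0]
t=5: x=[108.0000 108.0000 107.7710 105.0713 102.5525 90.1132 31.5513 8.4440 0.5668] k=[108 108 104 107 103 86 28 4 6]
t=6: x=[108.0000 107.6895 104.4651 106.4730 102.1085 83.5116 31.5768 6.3074 6.2907] k=[108 106 107 104 101 83 37 8 8]
t=7: x=[107.8421 106.1640 106.6771 103.9950 99.9862 81.5189 39.4293 10.7595 8.5891] k=[108 108 108 101 102 84 38 16 4]
t=8: x=[108.0000 108.0000 107.4657 101.5922 100.6773 82.5033 40.9733 17.6441 5.2729] k=[108 108 108 97 101 87 36 13 0]
t=9: x=[108.0000 108.0000 107.1604 98.1133 99.7640 84.7897 39.2520 14.5094 1.0522] k=[108 108 103 102 101 89 34 20 0]
t=10: x=[108.0000 107.6119 103.2200 101.9926 100.2824 86.3124 38.2130 20.5598 1.6182] k=[108 108 99 99 96 81 39 21 0]
t=11: x=[108.0000 107.3015 99.5383 98.7640 95.2682 79.6224 41.9846 21.8325 1.6990] k=[108 103 101 99 91 81 38 23 7]
t=12: x=[107.6053 103.0656 100.8835 98.5388 91.0637 79.1788 41.2768 24.0618 8.8025] k=[108 99 96 98 91 80 39 21 13]
t=13: x=[107.2897 99.1753 96.1906 97.3125 90.9152 78.4145 41.9088 22.8441 14.5415] k=[104 101 94 93 86 76 38 26 20]
t=14: x=[103.5618 100.4625 94.2394 92.5328 86.0367 74.6128 41.1250 27.7046 21.7564] k=[104 99 99 93 87 71 43 28 20]
t=15: x=[103.4045 99.0981 98.3966 92.9832 86.5075 70.8523 45.1898 29.8420 21.9136] k=[105 98 97 91 88 69 50 35 23]
t=16: x=[104.2958 98.1464 96.4441 91.2066 87.0525 69.7622 51.5489 36.7085 25.3630] k=[103 95 94 95 88 66 54 39 29]
t=17: x=[102.1213 95.1406 93.9354 94.3845 87.1269 67.5304 55.0278 40.9350 31.4372] k=[99 94 89 99 85 63 50 46 28]
t=18: x=[98.1765 93.5757 89.8601 97.1873 84.6734 64.4756 51.9248 46.5809 31.0235] k=[93 98 89 101 87 59 55 50 32]
t=19: x=[92.7142 96.6042 90.3155 99.0393 86.2101 61.6147 56.1769 50.6849 35.1497] k=[97 102 86 99 86 66 57 47 38]
t=20: x=[96.8734 100.1792 87.8876 97.0372 85.7393 67.6048 58.1725 48.7234 40.6057] k=[97 103 84 99 84 70 54 54 46]
t=21: x=[96.9515 100.9003 86.2449 96.7369 84.3511 70.6046 56.4515 55.0697 48.6487] k=[95 105 85 95 86 68 54 51 46]
t=22: x=[95.1818 102.5756 86.9524 93.5587 85.5906 69.0682 56.0770 52.5167 48.4216] k=[91 104 86 91 89 74 57 48 43]
t=23: x=[91.2623 101.4671 87.4326 90.4559 88.2663 74.5634 58.8453 49.9562 45.3867] k=[93 98 86 88 84 78 63 50 40]
t=24: x=[92.7142 96.3730 86.7503 87.5284 84.1280 77.9953 64.3620 51.8898 42.7205] k=[92 94 86 84 89 79 64 56 44]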